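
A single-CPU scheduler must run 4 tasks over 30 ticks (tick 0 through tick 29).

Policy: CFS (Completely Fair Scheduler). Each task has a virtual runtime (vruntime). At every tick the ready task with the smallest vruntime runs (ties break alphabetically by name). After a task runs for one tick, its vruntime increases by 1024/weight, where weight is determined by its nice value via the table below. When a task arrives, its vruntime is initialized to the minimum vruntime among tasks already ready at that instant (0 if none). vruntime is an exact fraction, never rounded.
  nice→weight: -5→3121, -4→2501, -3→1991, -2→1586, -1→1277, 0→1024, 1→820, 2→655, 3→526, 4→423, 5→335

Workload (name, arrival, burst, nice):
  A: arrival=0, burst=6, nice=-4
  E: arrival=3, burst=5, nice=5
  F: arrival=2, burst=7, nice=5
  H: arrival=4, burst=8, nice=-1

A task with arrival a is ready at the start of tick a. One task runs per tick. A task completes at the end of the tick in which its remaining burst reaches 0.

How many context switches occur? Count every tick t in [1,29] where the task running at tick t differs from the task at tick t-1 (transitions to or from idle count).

t=0: vr[A=0] → run A
t=1: vr[A=1024/2501] → run A
t=2: vr[A=2048/2501 F=2048/2501] → run A
t=3: vr[A=3072/2501 E=2048/2501 F=2048/2501] → run E
t=4: vr[A=3072/2501 E=3247104/837835 F=2048/2501 H=2048/2501] → run F
t=5: vr[A=3072/2501 E=3247104/837835 F=3247104/837835 H=2048/2501] → run H
t=6: vr[A=3072/2501 E=3247104/837835 F=3247104/837835 H=5176320/3193777] → run A
t=7: vr[A=4096/2501 E=3247104/837835 F=3247104/837835 H=5176320/3193777] → run H
t=8: vr[A=4096/2501 E=3247104/837835 F=3247104/837835 H=7737344/3193777] → run A
t=9: vr[A=5120/2501 E=3247104/837835 F=3247104/837835 H=7737344/3193777] → run A
t=10: vr[E=3247104/837835 F=3247104/837835 H=7737344/3193777] → run H
t=11: vr[E=3247104/837835 F=3247104/837835 H=10298368/3193777] → run H
t=12: vr[E=3247104/837835 F=3247104/837835 H=12859392/3193777] → run E
t=13: vr[E=5808128/837835 F=3247104/837835 H=12859392/3193777] → run F
t=14: vr[E=5808128/837835 F=5808128/837835 H=12859392/3193777] → run H
t=15: vr[E=5808128/837835 F=5808128/837835 H=15420416/3193777] → run H
t=16: vr[E=5808128/837835 F=5808128/837835 H=17981440/3193777] → run H
t=17: vr[E=5808128/837835 F=5808128/837835 H=20542464/3193777] → run H
t=18: vr[E=5808128/837835 F=5808128/837835] → run E
t=19: vr[E=8369152/837835 F=5808128/837835] → run F
t=20: vr[E=8369152/837835 F=8369152/837835] → run E
t=21: vr[E=10930176/837835 F=8369152/837835] → run F
t=22: vr[E=10930176/837835 F=10930176/837835] → run E
t=23: vr[F=10930176/837835] → run F
t=24: vr[F=2698240/167567] → run F
t=25: vr[F=16052224/837835] → run F
t=26: (idle)
t=27: (idle)
t=28: (idle)
t=29: (idle)

context switches = 17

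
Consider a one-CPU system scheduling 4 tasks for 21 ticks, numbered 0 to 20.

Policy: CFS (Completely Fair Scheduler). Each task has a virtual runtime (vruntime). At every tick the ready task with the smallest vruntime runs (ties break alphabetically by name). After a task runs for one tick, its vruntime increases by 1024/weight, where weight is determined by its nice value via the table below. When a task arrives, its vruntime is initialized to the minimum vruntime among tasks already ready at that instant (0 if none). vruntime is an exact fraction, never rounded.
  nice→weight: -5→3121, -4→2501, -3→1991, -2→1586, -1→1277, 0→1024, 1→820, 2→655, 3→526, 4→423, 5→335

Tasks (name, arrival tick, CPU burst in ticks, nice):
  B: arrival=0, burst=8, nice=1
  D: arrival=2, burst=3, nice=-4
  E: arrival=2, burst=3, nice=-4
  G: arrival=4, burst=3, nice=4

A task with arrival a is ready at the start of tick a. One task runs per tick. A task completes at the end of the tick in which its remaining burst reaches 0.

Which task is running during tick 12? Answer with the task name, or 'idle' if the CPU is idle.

running at tick 12 = B

t=0: vr[B=0] → run B
t=1: vr[B=256/205] → run B
t=2: vr[B=512/205 D=512/205 E=512/205] → run B
t=3: vr[B=768/205 D=512/205 E=512/205] → run D
t=4: vr[B=768/205 D=36352/12505 E=512/205 G=512/205] → run E
t=5: vr[B=768/205 D=36352/12505 E=36352/12505 G=512/205] → run G
t=6: vr[B=768/205 D=36352/12505 E=36352/12505 G=426496/86715] → run D
t=7: vr[B=768/205 D=41472/12505 E=36352/12505 G=426496/86715] → run E
t=8: vr[B=768/205 D=41472/12505 E=41472/12505 G=426496/86715] → run D
t=9: vr[B=768/205 E=41472/12505 G=426496/86715] → run E
t=10: vr[B=768/205 G=426496/86715] → run B
t=11: vr[B=1024/205 G=426496/86715] → run G
t=12: vr[B=1024/205 G=636416/86715] → run B
t=13: vr[B=256/41 G=636416/86715] → run B
t=14: vr[B=1536/205 G=636416/86715] → run G
t=15: vr[B=1536/205] → run B
t=16: vr[B=1792/205] → run B
t=17: (idle)
t=18: (idle)
t=19: (idle)
t=20: (idle)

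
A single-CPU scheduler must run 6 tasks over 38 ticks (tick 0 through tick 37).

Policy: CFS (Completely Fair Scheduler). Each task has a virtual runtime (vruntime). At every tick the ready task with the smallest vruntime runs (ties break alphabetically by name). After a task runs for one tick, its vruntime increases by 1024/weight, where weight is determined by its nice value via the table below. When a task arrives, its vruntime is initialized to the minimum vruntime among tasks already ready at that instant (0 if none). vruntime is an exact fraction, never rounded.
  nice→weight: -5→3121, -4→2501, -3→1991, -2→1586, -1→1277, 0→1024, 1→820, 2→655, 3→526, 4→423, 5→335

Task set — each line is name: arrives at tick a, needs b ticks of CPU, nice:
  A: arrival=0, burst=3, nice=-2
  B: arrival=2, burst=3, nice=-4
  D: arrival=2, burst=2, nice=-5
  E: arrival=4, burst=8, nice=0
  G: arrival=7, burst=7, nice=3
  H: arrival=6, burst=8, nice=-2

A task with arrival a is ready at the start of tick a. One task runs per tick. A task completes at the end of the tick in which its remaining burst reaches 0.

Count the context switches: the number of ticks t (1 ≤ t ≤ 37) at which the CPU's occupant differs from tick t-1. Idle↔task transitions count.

t=0: vr[A=0] → run A
t=1: vr[A=512/793] → run A
t=2: vr[A=1024/793 B=1024/793 D=1024/793] → run A
t=3: vr[B=1024/793 D=1024/793] → run B
t=4: vr[B=55296/32513 D=1024/793 E=1024/793] → run D
t=5: vr[B=55296/32513 D=4007936/2474953 E=1024/793] → run E
t=6: vr[B=55296/32513 D=4007936/2474953 E=1817/793 H=4007936/2474953] → run D
t=7: vr[B=55296/32513 E=1817/793 G=4007936/2474953 H=4007936/2474953] → run G
t=8: vr[B=55296/32513 E=1817/793 G=2321263104/650912639 H=4007936/2474953] → run H
t=9: vr[B=55296/32513 E=1817/793 G=2321263104/650912639 H=5605888/2474953] → run B
t=10: vr[B=68608/32513 E=1817/793 G=2321263104/650912639 H=5605888/2474953] → run B
t=11: vr[E=1817/793 G=2321263104/650912639 H=5605888/2474953] → run H
t=12: vr[E=1817/793 G=2321263104/650912639 H=7203840/2474953] → run E
t=13: vr[E=2610/793 G=2321263104/650912639 H=7203840/2474953] → run H
t=14: vr[E=2610/793 G=2321263104/650912639 H=8801792/2474953] → run E
t=15: vr[E=3403/793 G=2321263104/650912639 H=8801792/2474953] → run H
t=16: vr[E=3403/793 G=2321263104/650912639 H=10399744/2474953] → run G
t=17: vr[E=3403/793 G=3588439040/650912639 H=10399744/2474953] → run H
t=18: vr[E=3403/793 G=3588439040/650912639 H=11997696/2474953] → run E
t=19: vr[E=4196/793 G=3588439040/650912639 H=11997696/2474953] → run H
t=20: vr[E=4196/793 G=3588439040/650912639 H=13595648/2474953] → run E
t=21: vr[E=4989/793 G=3588439040/650912639 H=13595648/2474953] → run H
t=22: vr[E=4989/793 G=3588439040/650912639 H=15193600/2474953] → run G
t=23: vr[E=4989/793 G=4855614976/650912639 H=15193600/2474953] → run H
t=24: vr[E=4989/793 G=4855614976/650912639] → run E
t=25: vr[E=5782/793 G=4855614976/650912639] → run E
t=26: vr[E=6575/793 G=4855614976/650912639] → run G
t=27: vr[E=6575/793 G=6122790912/650912639] → run E
t=28: vr[G=6122790912/650912639] → run G
t=29: vr[G=7389966848/650912639] → run G
t=30: vr[G=8657142784/650912639] → run G
t=31: (idle)
t=32: (idle)
t=33: (idle)
t=34: (idle)
t=35: (idle)
t=36: (idle)
t=37: (idle)

context switches = 25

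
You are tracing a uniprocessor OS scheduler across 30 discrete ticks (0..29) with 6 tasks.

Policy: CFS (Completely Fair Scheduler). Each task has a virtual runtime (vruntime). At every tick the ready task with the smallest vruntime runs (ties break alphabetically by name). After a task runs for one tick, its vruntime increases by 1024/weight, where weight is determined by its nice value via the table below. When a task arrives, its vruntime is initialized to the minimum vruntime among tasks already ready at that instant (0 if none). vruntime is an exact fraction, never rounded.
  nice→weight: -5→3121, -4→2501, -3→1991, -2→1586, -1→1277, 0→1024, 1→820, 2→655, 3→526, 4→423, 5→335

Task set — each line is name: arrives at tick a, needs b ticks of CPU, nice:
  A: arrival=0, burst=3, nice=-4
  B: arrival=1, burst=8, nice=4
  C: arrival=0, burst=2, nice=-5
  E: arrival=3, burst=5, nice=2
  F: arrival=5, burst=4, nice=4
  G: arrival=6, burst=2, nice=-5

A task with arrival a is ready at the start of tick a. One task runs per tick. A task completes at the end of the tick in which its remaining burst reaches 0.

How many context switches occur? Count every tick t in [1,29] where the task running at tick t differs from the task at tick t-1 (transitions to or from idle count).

context switches = 19

t=0: vr[A=0 C=0] → run A
t=1: vr[A=1024/2501 B=0 C=0] → run B
t=2: vr[A=1024/2501 B=1024/423 C=0] → run C
t=3: vr[A=1024/2501 B=1024/423 C=1024/3121 E=1024/3121] → run C
t=4: vr[A=1024/2501 B=1024/423 E=1024/3121] → run E
t=5: vr[A=1024/2501 B=1024/423 E=3866624/2044255 F=1024/2501] → run A
t=6: vr[A=2048/2501 B=1024/423 E=3866624/2044255 F=1024/2501 G=1024/2501] → run F
t=7: vr[A=2048/2501 B=1024/423 E=3866624/2044255 F=2994176/1057923 G=1024/2501] → run G
t=8: vr[A=2048/2501 B=1024/423 E=3866624/2044255 F=2994176/1057923 G=5756928/7805621] → run G
t=9: vr[A=2048/2501 B=1024/423 E=3866624/2044255 F=2994176/1057923] → run A
t=10: vr[B=1024/423 E=3866624/2044255 F=2994176/1057923] → run E
t=11: vr[B=1024/423 E=7062528/2044255 F=2994176/1057923] → run B
t=12: vr[B=2048/423 E=7062528/2044255 F=2994176/1057923] → run F
t=13: vr[B=2048/423 E=7062528/2044255 F=5555200/1057923] → run E
t=14: vr[B=2048/423 E=10258432/2044255 F=5555200/1057923] → run B
t=15: vr[B=1024/141 E=10258432/2044255 F=5555200/1057923] → run E
t=16: vr[B=1024/141 E=13454336/2044255 F=5555200/1057923] → run F
t=17: vr[B=1024/141 E=13454336/2044255 F=2705408/352641] → run E
t=18: vr[B=1024/141 F=2705408/352641] → run B
t=19: vr[B=4096/423 F=2705408/352641] → run F
t=20: vr[B=4096/423] → run B
t=21: vr[B=5120/423] → run B
t=22: vr[B=2048/141] → run B
t=23: vr[B=7168/423] → run B
t=24: (idle)
t=25: (idle)
t=26: (idle)
t=27: (idle)
t=28: (idle)
t=29: (idle)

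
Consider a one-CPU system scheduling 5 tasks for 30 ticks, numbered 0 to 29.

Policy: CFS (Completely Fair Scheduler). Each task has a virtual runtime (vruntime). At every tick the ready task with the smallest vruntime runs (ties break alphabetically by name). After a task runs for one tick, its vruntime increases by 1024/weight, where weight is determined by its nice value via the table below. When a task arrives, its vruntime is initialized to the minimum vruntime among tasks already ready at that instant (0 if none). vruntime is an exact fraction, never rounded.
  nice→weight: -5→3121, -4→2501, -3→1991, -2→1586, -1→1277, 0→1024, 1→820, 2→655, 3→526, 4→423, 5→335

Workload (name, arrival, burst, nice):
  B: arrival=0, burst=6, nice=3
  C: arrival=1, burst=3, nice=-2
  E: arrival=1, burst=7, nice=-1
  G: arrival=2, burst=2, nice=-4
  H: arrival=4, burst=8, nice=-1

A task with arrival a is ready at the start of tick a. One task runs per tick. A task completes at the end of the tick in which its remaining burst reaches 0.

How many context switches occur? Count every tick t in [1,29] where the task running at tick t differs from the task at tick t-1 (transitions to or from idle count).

context switches = 23

t=0: vr[B=0] → run B
t=1: vr[B=512/263 C=512/263 E=512/263] → run B
t=2: vr[B=1024/263 C=512/263 E=512/263 G=512/263] → run C
t=3: vr[B=1024/263 C=540672/208559 E=512/263 G=512/263] → run E
t=4: vr[B=1024/263 C=540672/208559 E=923136/335851 G=512/263 H=512/263] → run G
t=5: vr[B=1024/263 C=540672/208559 E=923136/335851 G=1549824/657763 H=512/263] → run H
t=6: vr[B=1024/263 C=540672/208559 E=923136/335851 G=1549824/657763 H=923136/335851] → run G
t=7: vr[B=1024/263 C=540672/208559 E=923136/335851 H=923136/335851] → run C
t=8: vr[B=1024/263 C=675328/208559 E=923136/335851 H=923136/335851] → run E
t=9: vr[B=1024/263 C=675328/208559 E=1192448/335851 H=923136/335851] → run H
t=10: vr[B=1024/263 C=675328/208559 E=1192448/335851 H=1192448/335851] → run C
t=11: vr[B=1024/263 E=1192448/335851 H=1192448/335851] → run E
t=12: vr[B=1024/263 E=1461760/335851 H=1192448/335851] → run H
t=13: vr[B=1024/263 E=1461760/335851 H=1461760/335851] → run B
t=14: vr[B=1536/263 E=1461760/335851 H=1461760/335851] → run E
t=15: vr[B=1536/263 E=1731072/335851 H=1461760/335851] → run H
t=16: vr[B=1536/263 E=1731072/335851 H=1731072/335851] → run E
t=17: vr[B=1536/263 E=2000384/335851 H=1731072/335851] → run H
t=18: vr[B=1536/263 E=2000384/335851 H=2000384/335851] → run B
t=19: vr[B=2048/263 E=2000384/335851 H=2000384/335851] → run E
t=20: vr[B=2048/263 E=2269696/335851 H=2000384/335851] → run H
t=21: vr[B=2048/263 E=2269696/335851 H=2269696/335851] → run E
t=22: vr[B=2048/263 H=2269696/335851] → run H
t=23: vr[B=2048/263 H=2539008/335851] → run H
t=24: vr[B=2048/263] → run B
t=25: vr[B=2560/263] → run B
t=26: (idle)
t=27: (idle)
t=28: (idle)
t=29: (idle)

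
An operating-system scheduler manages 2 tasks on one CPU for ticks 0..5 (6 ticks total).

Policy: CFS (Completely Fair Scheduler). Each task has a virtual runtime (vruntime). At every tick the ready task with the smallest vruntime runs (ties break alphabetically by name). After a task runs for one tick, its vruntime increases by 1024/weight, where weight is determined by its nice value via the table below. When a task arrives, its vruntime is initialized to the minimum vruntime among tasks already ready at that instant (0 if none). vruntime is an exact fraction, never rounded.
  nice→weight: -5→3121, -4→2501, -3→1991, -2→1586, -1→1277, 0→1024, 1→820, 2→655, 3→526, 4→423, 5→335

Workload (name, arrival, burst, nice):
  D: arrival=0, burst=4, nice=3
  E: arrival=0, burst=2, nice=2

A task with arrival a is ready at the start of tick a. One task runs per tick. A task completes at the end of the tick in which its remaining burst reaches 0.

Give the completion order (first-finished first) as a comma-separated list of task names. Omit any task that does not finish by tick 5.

completion order = E, D

t=0: vr[D=0 E=0] → run D
t=1: vr[D=512/263 E=0] → run E
t=2: vr[D=512/263 E=1024/655] → run E
t=3: vr[D=512/263] → run D
t=4: vr[D=1024/263] → run D
t=5: vr[D=1536/263] → run D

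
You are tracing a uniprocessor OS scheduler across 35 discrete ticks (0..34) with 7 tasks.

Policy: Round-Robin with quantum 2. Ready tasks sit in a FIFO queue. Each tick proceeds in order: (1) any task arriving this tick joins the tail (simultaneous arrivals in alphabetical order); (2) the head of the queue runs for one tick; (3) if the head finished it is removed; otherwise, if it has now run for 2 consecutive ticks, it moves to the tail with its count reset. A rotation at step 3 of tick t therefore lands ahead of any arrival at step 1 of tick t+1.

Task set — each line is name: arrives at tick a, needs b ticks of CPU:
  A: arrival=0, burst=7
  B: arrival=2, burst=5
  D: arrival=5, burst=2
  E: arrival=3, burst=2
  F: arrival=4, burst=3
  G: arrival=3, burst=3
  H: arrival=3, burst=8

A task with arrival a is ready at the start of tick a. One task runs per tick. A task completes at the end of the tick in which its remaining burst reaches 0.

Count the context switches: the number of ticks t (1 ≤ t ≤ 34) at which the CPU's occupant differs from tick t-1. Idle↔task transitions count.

context switches = 15

t=0: queue=[A] q_used=0 → run A
t=1: queue=[A] q_used=1 → run A
t=2: queue=[A,B] q_used=0 → run A
t=3: queue=[A,B,E,G,H] q_used=1 → run A
t=4: queue=[B,E,G,H,A,F] q_used=0 → run B
t=5: queue=[B,E,G,H,A,F,D] q_used=1 → run B
t=6: queue=[E,G,H,A,F,D,B] q_used=0 → run E
t=7: queue=[E,G,H,A,F,D,B] q_used=1 → run E
t=8: queue=[G,H,A,F,D,B] q_used=0 → run G
t=9: queue=[G,H,A,F,D,B] q_used=1 → run G
t=10: queue=[H,A,F,D,B,G] q_used=0 → run H
t=11: queue=[H,A,F,D,B,G] q_used=1 → run H
t=12: queue=[A,F,D,B,G,H] q_used=0 → run A
t=13: queue=[A,F,D,B,G,H] q_used=1 → run A
t=14: queue=[F,D,B,G,H,A] q_used=0 → run F
t=15: queue=[F,D,B,G,H,A] q_used=1 → run F
t=16: queue=[D,B,G,H,A,F] q_used=0 → run D
t=17: queue=[D,B,G,H,A,F] q_used=1 → run D
t=18: queue=[B,G,H,A,F] q_used=0 → run B
t=19: queue=[B,G,H,A,F] q_used=1 → run B
t=20: queue=[G,H,A,F,B] q_used=0 → run G
t=21: queue=[H,A,F,B] q_used=0 → run H
t=22: queue=[H,A,F,B] q_used=1 → run H
t=23: queue=[A,F,B,H] q_used=0 → run A
t=24: queue=[F,B,H] q_used=0 → run F
t=25: queue=[B,H] q_used=0 → run B
t=26: queue=[H] q_used=0 → run H
t=27: queue=[H] q_used=1 → run H
t=28: queue=[H] q_used=0 → run H
t=29: queue=[H] q_used=1 → run H
t=30: (idle)
t=31: (idle)
t=32: (idle)
t=33: (idle)
t=34: (idle)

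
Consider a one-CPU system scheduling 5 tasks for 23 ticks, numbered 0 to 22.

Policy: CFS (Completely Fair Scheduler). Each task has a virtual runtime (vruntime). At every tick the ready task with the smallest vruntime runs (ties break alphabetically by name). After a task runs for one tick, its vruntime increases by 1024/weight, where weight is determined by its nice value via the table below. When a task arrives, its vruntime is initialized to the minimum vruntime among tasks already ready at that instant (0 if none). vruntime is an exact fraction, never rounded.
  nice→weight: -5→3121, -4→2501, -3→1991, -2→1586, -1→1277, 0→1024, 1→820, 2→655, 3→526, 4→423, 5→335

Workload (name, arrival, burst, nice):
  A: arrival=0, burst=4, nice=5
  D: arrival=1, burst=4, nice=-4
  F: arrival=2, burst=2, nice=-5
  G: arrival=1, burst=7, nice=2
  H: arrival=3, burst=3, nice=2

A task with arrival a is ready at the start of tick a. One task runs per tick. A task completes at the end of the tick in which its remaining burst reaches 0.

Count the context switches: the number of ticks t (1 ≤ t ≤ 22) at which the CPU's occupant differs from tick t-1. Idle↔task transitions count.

context switches = 15

t=0: vr[A=0] → run A
t=1: vr[A=1024/335 D=1024/335 G=1024/335] → run A
t=2: vr[A=2048/335 D=1024/335 F=1024/335 G=1024/335] → run D
t=3: vr[A=2048/335 D=2904064/837835 F=1024/335 G=1024/335 H=1024/335] → run F
t=4: vr[A=2048/335 D=2904064/837835 F=3538944/1045535 G=1024/335 H=1024/335] → run G
t=5: vr[A=2048/335 D=2904064/837835 F=3538944/1045535 G=202752/43885 H=1024/335] → run H
t=6: vr[A=2048/335 D=2904064/837835 F=3538944/1045535 G=202752/43885 H=202752/43885] → run F
t=7: vr[A=2048/335 D=2904064/837835 G=202752/43885 H=202752/43885] → run D
t=8: vr[A=2048/335 D=3247104/837835 G=202752/43885 H=202752/43885] → run D
t=9: vr[A=2048/335 D=3590144/837835 G=202752/43885 H=202752/43885] → run D
t=10: vr[A=2048/335 G=202752/43885 H=202752/43885] → run G
t=11: vr[A=2048/335 G=54272/8777 H=202752/43885] → run H
t=12: vr[A=2048/335 G=54272/8777 H=54272/8777] → run A
t=13: vr[A=3072/335 G=54272/8777 H=54272/8777] → run G
t=14: vr[A=3072/335 G=339968/43885 H=54272/8777] → run H
t=15: vr[A=3072/335 G=339968/43885] → run G
t=16: vr[A=3072/335 G=408576/43885] → run A
t=17: vr[G=408576/43885] → run G
t=18: vr[G=477184/43885] → run G
t=19: vr[G=545792/43885] → run G
t=20: (idle)
t=21: (idle)
t=22: (idle)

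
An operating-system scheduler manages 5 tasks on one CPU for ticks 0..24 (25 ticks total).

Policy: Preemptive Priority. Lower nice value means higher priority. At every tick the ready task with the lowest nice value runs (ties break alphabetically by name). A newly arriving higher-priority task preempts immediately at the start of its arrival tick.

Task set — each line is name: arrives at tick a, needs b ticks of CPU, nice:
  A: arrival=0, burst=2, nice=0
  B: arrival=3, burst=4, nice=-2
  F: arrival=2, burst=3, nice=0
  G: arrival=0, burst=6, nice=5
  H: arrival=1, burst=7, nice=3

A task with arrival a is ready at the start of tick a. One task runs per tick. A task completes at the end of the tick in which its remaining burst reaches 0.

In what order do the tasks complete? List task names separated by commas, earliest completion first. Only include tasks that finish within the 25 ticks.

completion order = A, B, F, H, G

t=0: ready={A,G} → run A
t=1: ready={A,G,H} → run A
t=2: ready={F,G,H} → run F
t=3: ready={B,F,G,H} → run B
t=4: ready={B,F,G,H} → run B
t=5: ready={B,F,G,H} → run B
t=6: ready={B,F,G,H} → run B
t=7: ready={F,G,H} → run F
t=8: ready={F,G,H} → run F
t=9: ready={G,H} → run H
t=10: ready={G,H} → run H
t=11: ready={G,H} → run H
t=12: ready={G,H} → run H
t=13: ready={G,H} → run H
t=14: ready={G,H} → run H
t=15: ready={G,H} → run H
t=16: ready={G} → run G
t=17: ready={G} → run G
t=18: ready={G} → run G
t=19: ready={G} → run G
t=20: ready={G} → run G
t=21: ready={G} → run G
t=22: (idle)
t=23: (idle)
t=24: (idle)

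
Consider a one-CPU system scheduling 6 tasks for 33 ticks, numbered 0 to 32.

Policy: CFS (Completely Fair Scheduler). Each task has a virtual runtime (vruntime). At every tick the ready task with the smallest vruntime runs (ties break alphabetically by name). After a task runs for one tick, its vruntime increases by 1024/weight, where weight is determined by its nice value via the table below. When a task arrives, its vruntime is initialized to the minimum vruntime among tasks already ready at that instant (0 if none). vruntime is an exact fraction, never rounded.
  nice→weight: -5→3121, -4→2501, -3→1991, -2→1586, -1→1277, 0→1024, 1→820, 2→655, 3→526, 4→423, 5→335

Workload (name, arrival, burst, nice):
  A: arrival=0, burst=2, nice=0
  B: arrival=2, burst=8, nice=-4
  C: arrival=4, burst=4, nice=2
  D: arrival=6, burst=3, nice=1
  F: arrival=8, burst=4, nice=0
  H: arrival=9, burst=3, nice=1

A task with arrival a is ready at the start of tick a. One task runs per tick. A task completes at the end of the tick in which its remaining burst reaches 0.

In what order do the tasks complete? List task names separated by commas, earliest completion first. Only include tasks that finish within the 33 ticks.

t=0: vr[A=0] → run A
t=1: vr[A=1] → run A
t=2: vr[B=0] → run B
t=3: vr[B=1024/2501] → run B
t=4: vr[B=2048/2501 C=2048/2501] → run B
t=5: vr[B=3072/2501 C=2048/2501] → run C
t=6: vr[B=3072/2501 C=3902464/1638155 D=3072/2501] → run B
t=7: vr[B=4096/2501 C=3902464/1638155 D=3072/2501] → run D
t=8: vr[B=4096/2501 C=3902464/1638155 D=30976/12505 F=4096/2501] → run B
t=9: vr[B=5120/2501 C=3902464/1638155 D=30976/12505 F=4096/2501 H=4096/2501] → run F
t=10: vr[B=5120/2501 C=3902464/1638155 D=30976/12505 F=6597/2501 H=4096/2501] → run H
t=11: vr[B=5120/2501 C=3902464/1638155 D=30976/12505 F=6597/2501 H=36096/12505] → run B
t=12: vr[B=6144/2501 C=3902464/1638155 D=30976/12505 F=6597/2501 H=36096/12505] → run C
t=13: vr[B=6144/2501 C=6463488/1638155 D=30976/12505 F=6597/2501 H=36096/12505] → run B
t=14: vr[B=7168/2501 C=6463488/1638155 D=30976/12505 F=6597/2501 H=36096/12505] → run D
t=15: vr[B=7168/2501 C=6463488/1638155 D=46592/12505 F=6597/2501 H=36096/12505] → run F
t=16: vr[B=7168/2501 C=6463488/1638155 D=46592/12505 F=9098/2501 H=36096/12505] → run B
t=17: vr[C=6463488/1638155 D=46592/12505 F=9098/2501 H=36096/12505] → run H
t=18: vr[C=6463488/1638155 D=46592/12505 F=9098/2501 H=51712/12505] → run F
t=19: vr[C=6463488/1638155 D=46592/12505 F=11599/2501 H=51712/12505] → run D
t=20: vr[C=6463488/1638155 F=11599/2501 H=51712/12505] → run C
t=21: vr[C=9024512/1638155 F=11599/2501 H=51712/12505] → run H
t=22: vr[C=9024512/1638155 F=11599/2501] → run F
t=23: vr[C=9024512/1638155] → run C
t=24: (idle)
t=25: (idle)
t=26: (idle)
t=27: (idle)
t=28: (idle)
t=29: (idle)
t=30: (idle)
t=31: (idle)
t=32: (idle)

completion order = A, B, D, H, F, C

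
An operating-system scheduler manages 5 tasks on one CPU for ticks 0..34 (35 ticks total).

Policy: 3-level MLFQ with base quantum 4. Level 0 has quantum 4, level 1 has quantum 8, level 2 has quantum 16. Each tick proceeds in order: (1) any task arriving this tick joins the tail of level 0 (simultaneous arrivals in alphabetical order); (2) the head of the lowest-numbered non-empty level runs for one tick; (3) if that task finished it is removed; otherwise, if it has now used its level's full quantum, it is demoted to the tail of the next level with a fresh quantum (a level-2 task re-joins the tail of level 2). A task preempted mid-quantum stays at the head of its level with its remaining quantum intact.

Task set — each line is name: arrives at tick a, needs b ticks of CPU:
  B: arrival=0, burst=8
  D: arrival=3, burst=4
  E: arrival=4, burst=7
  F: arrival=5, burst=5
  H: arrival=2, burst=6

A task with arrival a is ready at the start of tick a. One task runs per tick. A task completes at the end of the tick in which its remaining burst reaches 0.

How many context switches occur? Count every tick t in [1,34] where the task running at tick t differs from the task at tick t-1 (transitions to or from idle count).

t=0: L0/L1/L2 = B/-/- → run B
t=1: L0/L1/L2 = B/-/- → run B
t=2: L0/L1/L2 = BH/-/- → run B
t=3: L0/L1/L2 = BHD/-/- → run B
t=4: L0/L1/L2 = HDE/B/- → run H
t=5: L0/L1/L2 = HDEF/B/- → run H
t=6: L0/L1/L2 = HDEF/B/- → run H
t=7: L0/L1/L2 = HDEF/B/- → run H
t=8: L0/L1/L2 = DEF/BH/- → run D
t=9: L0/L1/L2 = DEF/BH/- → run D
t=10: L0/L1/L2 = DEF/BH/- → run D
t=11: L0/L1/L2 = DEF/BH/- → run D
t=12: L0/L1/L2 = EF/BH/- → run E
t=13: L0/L1/L2 = EF/BH/- → run E
t=14: L0/L1/L2 = EF/BH/- → run E
t=15: L0/L1/L2 = EF/BH/- → run E
t=16: L0/L1/L2 = F/BHE/- → run F
t=17: L0/L1/L2 = F/BHE/- → run F
t=18: L0/L1/L2 = F/BHE/- → run F
t=19: L0/L1/L2 = F/BHE/- → run F
t=20: L0/L1/L2 = -/BHEF/- → run B
t=21: L0/L1/L2 = -/BHEF/- → run B
t=22: L0/L1/L2 = -/BHEF/- → run B
t=23: L0/L1/L2 = -/BHEF/- → run B
t=24: L0/L1/L2 = -/HEF/- → run H
t=25: L0/L1/L2 = -/HEF/- → run H
t=26: L0/L1/L2 = -/EF/- → run E
t=27: L0/L1/L2 = -/EF/- → run E
t=28: L0/L1/L2 = -/EF/- → run E
t=29: L0/L1/L2 = -/F/- → run F
t=30: (idle)
t=31: (idle)
t=32: (idle)
t=33: (idle)
t=34: (idle)

context switches = 9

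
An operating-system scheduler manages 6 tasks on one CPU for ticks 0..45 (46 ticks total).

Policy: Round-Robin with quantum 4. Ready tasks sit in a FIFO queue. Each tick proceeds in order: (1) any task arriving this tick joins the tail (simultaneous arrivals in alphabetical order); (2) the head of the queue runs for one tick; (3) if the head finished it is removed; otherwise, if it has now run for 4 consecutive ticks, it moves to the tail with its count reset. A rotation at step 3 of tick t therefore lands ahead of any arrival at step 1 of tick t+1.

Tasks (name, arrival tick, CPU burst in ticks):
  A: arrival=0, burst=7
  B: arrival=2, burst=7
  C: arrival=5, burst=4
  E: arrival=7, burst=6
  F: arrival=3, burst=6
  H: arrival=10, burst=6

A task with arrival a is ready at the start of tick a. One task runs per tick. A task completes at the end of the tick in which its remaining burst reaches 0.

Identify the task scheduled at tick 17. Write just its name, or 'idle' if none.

running at tick 17 = C

t=0: queue=[A] q_used=0 → run A
t=1: queue=[A] q_used=1 → run A
t=2: queue=[A,B] q_used=2 → run A
t=3: queue=[A,B,F] q_used=3 → run A
t=4: queue=[B,F,A] q_used=0 → run B
t=5: queue=[B,F,A,C] q_used=1 → run B
t=6: queue=[B,F,A,C] q_used=2 → run B
t=7: queue=[B,F,A,C,E] q_used=3 → run B
t=8: queue=[F,A,C,E,B] q_used=0 → run F
t=9: queue=[F,A,C,E,B] q_used=1 → run F
t=10: queue=[F,A,C,E,B,H] q_used=2 → run F
t=11: queue=[F,A,C,E,B,H] q_used=3 → run F
t=12: queue=[A,C,E,B,H,F] q_used=0 → run A
t=13: queue=[A,C,E,B,H,F] q_used=1 → run A
t=14: queue=[A,C,E,B,H,F] q_used=2 → run A
t=15: queue=[C,E,B,H,F] q_used=0 → run C
t=16: queue=[C,E,B,H,F] q_used=1 → run C
t=17: queue=[C,E,B,H,F] q_used=2 → run C
t=18: queue=[C,E,B,H,F] q_used=3 → run C
t=19: queue=[E,B,H,F] q_used=0 → run E
t=20: queue=[E,B,H,F] q_used=1 → run E
t=21: queue=[E,B,H,F] q_used=2 → run E
t=22: queue=[E,B,H,F] q_used=3 → run E
t=23: queue=[B,H,F,E] q_used=0 → run B
t=24: queue=[B,H,F,E] q_used=1 → run B
t=25: queue=[B,H,F,E] q_used=2 → run B
t=26: queue=[H,F,E] q_used=0 → run H
t=27: queue=[H,F,E] q_used=1 → run H
t=28: queue=[H,F,E] q_used=2 → run H
t=29: queue=[H,F,E] q_used=3 → run H
t=30: queue=[F,E,H] q_used=0 → run F
t=31: queue=[F,E,H] q_used=1 → run F
t=32: queue=[E,H] q_used=0 → run E
t=33: queue=[E,H] q_used=1 → run E
t=34: queue=[H] q_used=0 → run H
t=35: queue=[H] q_used=1 → run H
t=36: (idle)
t=37: (idle)
t=38: (idle)
t=39: (idle)
t=40: (idle)
t=41: (idle)
t=42: (idle)
t=43: (idle)
t=44: (idle)
t=45: (idle)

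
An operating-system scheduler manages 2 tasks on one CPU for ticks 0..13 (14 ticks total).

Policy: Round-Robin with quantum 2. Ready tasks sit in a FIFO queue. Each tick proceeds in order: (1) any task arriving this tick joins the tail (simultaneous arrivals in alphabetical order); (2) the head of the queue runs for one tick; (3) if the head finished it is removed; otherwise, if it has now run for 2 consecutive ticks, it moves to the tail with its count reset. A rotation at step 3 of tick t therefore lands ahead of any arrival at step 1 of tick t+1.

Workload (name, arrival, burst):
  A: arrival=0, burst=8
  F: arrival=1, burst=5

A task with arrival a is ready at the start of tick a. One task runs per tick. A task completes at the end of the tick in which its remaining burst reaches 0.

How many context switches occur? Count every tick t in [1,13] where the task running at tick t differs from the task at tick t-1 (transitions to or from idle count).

t=0: queue=[A] q_used=0 → run A
t=1: queue=[A,F] q_used=1 → run A
t=2: queue=[F,A] q_used=0 → run F
t=3: queue=[F,A] q_used=1 → run F
t=4: queue=[A,F] q_used=0 → run A
t=5: queue=[A,F] q_used=1 → run A
t=6: queue=[F,A] q_used=0 → run F
t=7: queue=[F,A] q_used=1 → run F
t=8: queue=[A,F] q_used=0 → run A
t=9: queue=[A,F] q_used=1 → run A
t=10: queue=[F,A] q_used=0 → run F
t=11: queue=[A] q_used=0 → run A
t=12: queue=[A] q_used=1 → run A
t=13: (idle)

context switches = 7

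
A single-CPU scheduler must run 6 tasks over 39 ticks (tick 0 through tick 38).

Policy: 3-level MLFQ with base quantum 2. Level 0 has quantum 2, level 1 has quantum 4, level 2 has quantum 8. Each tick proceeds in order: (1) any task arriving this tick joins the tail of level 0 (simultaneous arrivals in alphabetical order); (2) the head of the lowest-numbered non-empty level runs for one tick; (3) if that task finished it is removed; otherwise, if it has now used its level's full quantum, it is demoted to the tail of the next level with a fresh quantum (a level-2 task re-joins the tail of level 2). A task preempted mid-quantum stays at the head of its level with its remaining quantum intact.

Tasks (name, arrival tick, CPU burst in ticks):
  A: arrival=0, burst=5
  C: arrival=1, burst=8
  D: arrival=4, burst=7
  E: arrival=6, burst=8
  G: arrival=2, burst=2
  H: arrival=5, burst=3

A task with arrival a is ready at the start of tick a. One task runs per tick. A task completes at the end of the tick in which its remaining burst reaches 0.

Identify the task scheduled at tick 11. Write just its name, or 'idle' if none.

running at tick 11 = E

t=0: L0/L1/L2 = A/-/- → run A
t=1: L0/L1/L2 = AC/-/- → run A
t=2: L0/L1/L2 = CG/A/- → run C
t=3: L0/L1/L2 = CG/A/- → run C
t=4: L0/L1/L2 = GD/AC/- → run G
t=5: L0/L1/L2 = GDH/AC/- → run G
t=6: L0/L1/L2 = DHE/AC/- → run D
t=7: L0/L1/L2 = DHE/AC/- → run D
t=8: L0/L1/L2 = HE/ACD/- → run H
t=9: L0/L1/L2 = HE/ACD/- → run H
t=10: L0/L1/L2 = E/ACDH/- → run E
t=11: L0/L1/L2 = E/ACDH/- → run E
t=12: L0/L1/L2 = -/ACDHE/- → run A
t=13: L0/L1/L2 = -/ACDHE/- → run A
t=14: L0/L1/L2 = -/ACDHE/- → run A
t=15: L0/L1/L2 = -/CDHE/- → run C
t=16: L0/L1/L2 = -/CDHE/- → run C
t=17: L0/L1/L2 = -/CDHE/- → run C
t=18: L0/L1/L2 = -/CDHE/- → run C
t=19: L0/L1/L2 = -/DHE/C → run D
t=20: L0/L1/L2 = -/DHE/C → run D
t=21: L0/L1/L2 = -/DHE/C → run D
t=22: L0/L1/L2 = -/DHE/C → run D
t=23: L0/L1/L2 = -/HE/CD → run H
t=24: L0/L1/L2 = -/E/CD → run E
t=25: L0/L1/L2 = -/E/CD → run E
t=26: L0/L1/L2 = -/E/CD → run E
t=27: L0/L1/L2 = -/E/CD → run E
t=28: L0/L1/L2 = -/-/CDE → run C
t=29: L0/L1/L2 = -/-/CDE → run C
t=30: L0/L1/L2 = -/-/DE → run D
t=31: L0/L1/L2 = -/-/E → run E
t=32: L0/L1/L2 = -/-/E → run E
t=33: (idle)
t=34: (idle)
t=35: (idle)
t=36: (idle)
t=37: (idle)
t=38: (idle)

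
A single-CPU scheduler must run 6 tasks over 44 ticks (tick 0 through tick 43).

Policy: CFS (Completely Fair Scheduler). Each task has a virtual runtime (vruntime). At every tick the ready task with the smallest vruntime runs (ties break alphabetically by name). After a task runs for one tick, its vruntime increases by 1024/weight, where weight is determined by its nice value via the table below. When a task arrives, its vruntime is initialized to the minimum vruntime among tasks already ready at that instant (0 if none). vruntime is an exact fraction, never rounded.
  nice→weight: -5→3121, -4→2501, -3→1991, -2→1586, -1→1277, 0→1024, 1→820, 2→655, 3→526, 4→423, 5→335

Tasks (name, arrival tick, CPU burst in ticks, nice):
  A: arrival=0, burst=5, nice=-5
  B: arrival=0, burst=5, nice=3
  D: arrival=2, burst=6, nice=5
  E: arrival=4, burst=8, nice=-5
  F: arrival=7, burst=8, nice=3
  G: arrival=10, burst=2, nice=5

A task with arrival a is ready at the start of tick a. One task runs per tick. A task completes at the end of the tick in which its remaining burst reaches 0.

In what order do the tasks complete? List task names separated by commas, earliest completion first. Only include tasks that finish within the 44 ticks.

completion order = A, E, G, B, F, D

t=0: vr[A=0 B=0] → run A
t=1: vr[A=1024/3121 B=0] → run B
t=2: vr[A=1024/3121 B=512/263 D=1024/3121] → run A
t=3: vr[A=2048/3121 B=512/263 D=1024/3121] → run D
t=4: vr[A=2048/3121 B=512/263 D=3538944/1045535 E=2048/3121] → run A
t=5: vr[A=3072/3121 B=512/263 D=3538944/1045535 E=2048/3121] → run E
t=6: vr[A=3072/3121 B=512/263 D=3538944/1045535 E=3072/3121] → run A
t=7: vr[A=4096/3121 B=512/263 D=3538944/1045535 E=3072/3121 F=3072/3121] → run E
t=8: vr[A=4096/3121 B=512/263 D=3538944/1045535 E=4096/3121 F=3072/3121] → run F
t=9: vr[A=4096/3121 B=512/263 D=3538944/1045535 E=4096/3121 F=2405888/820823] → run A
t=10: vr[B=512/263 D=3538944/1045535 E=4096/3121 F=2405888/820823 G=4096/3121] → run E
t=11: vr[B=512/263 D=3538944/1045535 E=5120/3121 F=2405888/820823 G=4096/3121] → run G
t=12: vr[B=512/263 D=3538944/1045535 E=5120/3121 F=2405888/820823 G=4568064/1045535] → run E
t=13: vr[B=512/263 D=3538944/1045535 E=6144/3121 F=2405888/820823 G=4568064/1045535] → run B
t=14: vr[B=1024/263 D=3538944/1045535 E=6144/3121 F=2405888/820823 G=4568064/1045535] → run E
t=15: vr[B=1024/263 D=3538944/1045535 E=7168/3121 F=2405888/820823 G=4568064/1045535] → run E
t=16: vr[B=1024/263 D=3538944/1045535 E=8192/3121 F=2405888/820823 G=4568064/1045535] → run E
t=17: vr[B=1024/263 D=3538944/1045535 E=9216/3121 F=2405888/820823 G=4568064/1045535] → run F
t=18: vr[B=1024/263 D=3538944/1045535 E=9216/3121 F=4003840/820823 G=4568064/1045535] → run E
t=19: vr[B=1024/263 D=3538944/1045535 F=4003840/820823 G=4568064/1045535] → run D
t=20: vr[B=1024/263 D=6734848/1045535 F=4003840/820823 G=4568064/1045535] → run B
t=21: vr[B=1536/263 D=6734848/1045535 F=4003840/820823 G=4568064/1045535] → run G
t=22: vr[B=1536/263 D=6734848/1045535 F=4003840/820823] → run F
t=23: vr[B=1536/263 D=6734848/1045535 F=5601792/820823] → run B
t=24: vr[B=2048/263 D=6734848/1045535 F=5601792/820823] → run D
t=25: vr[B=2048/263 D=9930752/1045535 F=5601792/820823] → run F
t=26: vr[B=2048/263 D=9930752/1045535 F=7199744/820823] → run B
t=27: vr[D=9930752/1045535 F=7199744/820823] → run F
t=28: vr[D=9930752/1045535 F=8797696/820823] → run D
t=29: vr[D=13126656/1045535 F=8797696/820823] → run F
t=30: vr[D=13126656/1045535 F=10395648/820823] → run D
t=31: vr[D=3264512/209107 F=10395648/820823] → run F
t=32: vr[D=3264512/209107 F=11993600/820823] → run F
t=33: vr[D=3264512/209107] → run D
t=34: (idle)
t=35: (idle)
t=36: (idle)
t=37: (idle)
t=38: (idle)
t=39: (idle)
t=40: (idle)
t=41: (idle)
t=42: (idle)
t=43: (idle)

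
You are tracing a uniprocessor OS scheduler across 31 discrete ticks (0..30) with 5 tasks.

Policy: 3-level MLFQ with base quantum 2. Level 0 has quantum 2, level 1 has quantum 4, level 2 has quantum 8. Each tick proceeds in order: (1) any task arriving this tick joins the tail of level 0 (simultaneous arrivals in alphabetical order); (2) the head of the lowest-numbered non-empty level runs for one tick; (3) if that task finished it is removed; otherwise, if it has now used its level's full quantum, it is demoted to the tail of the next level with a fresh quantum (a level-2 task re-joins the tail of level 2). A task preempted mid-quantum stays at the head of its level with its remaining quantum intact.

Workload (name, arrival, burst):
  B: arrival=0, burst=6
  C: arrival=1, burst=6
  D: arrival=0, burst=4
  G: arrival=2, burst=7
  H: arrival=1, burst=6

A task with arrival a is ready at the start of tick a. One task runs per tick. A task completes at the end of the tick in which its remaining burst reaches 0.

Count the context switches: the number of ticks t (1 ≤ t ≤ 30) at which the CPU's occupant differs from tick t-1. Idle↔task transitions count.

t=0: L0/L1/L2 = BD/-/- → run B
t=1: L0/L1/L2 = BDCH/-/- → run B
t=2: L0/L1/L2 = DCHG/B/- → run D
t=3: L0/L1/L2 = DCHG/B/- → run D
t=4: L0/L1/L2 = CHG/BD/- → run C
t=5: L0/L1/L2 = CHG/BD/- → run C
t=6: L0/L1/L2 = HG/BDC/- → run H
t=7: L0/L1/L2 = HG/BDC/- → run H
t=8: L0/L1/L2 = G/BDCH/- → run G
t=9: L0/L1/L2 = G/BDCH/- → run G
t=10: L0/L1/L2 = -/BDCHG/- → run B
t=11: L0/L1/L2 = -/BDCHG/- → run B
t=12: L0/L1/L2 = -/BDCHG/- → run B
t=13: L0/L1/L2 = -/BDCHG/- → run B
t=14: L0/L1/L2 = -/DCHG/- → run D
t=15: L0/L1/L2 = -/DCHG/- → run D
t=16: L0/L1/L2 = -/CHG/- → run C
t=17: L0/L1/L2 = -/CHG/- → run C
t=18: L0/L1/L2 = -/CHG/- → run C
t=19: L0/L1/L2 = -/CHG/- → run C
t=20: L0/L1/L2 = -/HG/- → run H
t=21: L0/L1/L2 = -/HG/- → run H
t=22: L0/L1/L2 = -/HG/- → run H
t=23: L0/L1/L2 = -/HG/- → run H
t=24: L0/L1/L2 = -/G/- → run G
t=25: L0/L1/L2 = -/G/- → run G
t=26: L0/L1/L2 = -/G/- → run G
t=27: L0/L1/L2 = -/G/- → run G
t=28: L0/L1/L2 = -/-/G → run G
t=29: (idle)
t=30: (idle)

context switches = 10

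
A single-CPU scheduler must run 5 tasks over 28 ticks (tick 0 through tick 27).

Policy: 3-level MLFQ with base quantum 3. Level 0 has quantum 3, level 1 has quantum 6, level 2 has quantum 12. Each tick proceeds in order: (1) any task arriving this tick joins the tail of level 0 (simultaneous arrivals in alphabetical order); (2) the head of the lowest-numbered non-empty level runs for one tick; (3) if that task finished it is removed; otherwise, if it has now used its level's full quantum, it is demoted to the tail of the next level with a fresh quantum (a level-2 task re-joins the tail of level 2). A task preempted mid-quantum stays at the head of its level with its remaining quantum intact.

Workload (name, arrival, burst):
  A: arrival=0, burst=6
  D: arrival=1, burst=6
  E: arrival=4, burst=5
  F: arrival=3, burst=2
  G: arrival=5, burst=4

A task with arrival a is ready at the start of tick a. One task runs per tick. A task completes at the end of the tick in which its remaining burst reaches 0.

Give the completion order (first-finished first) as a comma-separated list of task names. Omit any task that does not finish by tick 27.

completion order = F, A, D, E, G

t=0: L0/L1/L2 = A/-/- → run A
t=1: L0/L1/L2 = AD/-/- → run A
t=2: L0/L1/L2 = AD/-/- → run A
t=3: L0/L1/L2 = DF/A/- → run D
t=4: L0/L1/L2 = DFE/A/- → run D
t=5: L0/L1/L2 = DFEG/A/- → run D
t=6: L0/L1/L2 = FEG/AD/- → run F
t=7: L0/L1/L2 = FEG/AD/- → run F
t=8: L0/L1/L2 = EG/AD/- → run E
t=9: L0/L1/L2 = EG/AD/- → run E
t=10: L0/L1/L2 = EG/AD/- → run E
t=11: L0/L1/L2 = G/ADE/- → run G
t=12: L0/L1/L2 = G/ADE/- → run G
t=13: L0/L1/L2 = G/ADE/- → run G
t=14: L0/L1/L2 = -/ADEG/- → run A
t=15: L0/L1/L2 = -/ADEG/- → run A
t=16: L0/L1/L2 = -/ADEG/- → run A
t=17: L0/L1/L2 = -/DEG/- → run D
t=18: L0/L1/L2 = -/DEG/- → run D
t=19: L0/L1/L2 = -/DEG/- → run D
t=20: L0/L1/L2 = -/EG/- → run E
t=21: L0/L1/L2 = -/EG/- → run E
t=22: L0/L1/L2 = -/G/- → run G
t=23: (idle)
t=24: (idle)
t=25: (idle)
t=26: (idle)
t=27: (idle)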